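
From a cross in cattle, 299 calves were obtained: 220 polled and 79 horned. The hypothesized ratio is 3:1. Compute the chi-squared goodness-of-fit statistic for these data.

The 3:1 ratio has 4 parts, so with N = 299 the expected counts are:
  polled: 299 × 3/4 = 224.25
  horned: 299 × 1/4 = 74.75
χ² = Σ (O − E)² / E
  polled: (220 − 224.25)² / 224.25 = 0.0805
  horned: (79 − 74.75)² / 74.75 = 0.2416
χ² = 0.0805 + 0.2416 = 0.3221 ≈ 0.322

0.322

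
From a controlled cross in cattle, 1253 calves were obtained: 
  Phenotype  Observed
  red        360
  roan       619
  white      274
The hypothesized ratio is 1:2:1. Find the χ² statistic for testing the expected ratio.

11.985

Under the 1:2:1 hypothesis (Σ ratio = 4, N = 1253):
  red: 1253 × 1/4 = 313.25
  roan: 1253 × 2/4 = 626.5
  white: 1253 × 1/4 = 313.25
χ² = Σ (O − E)² / E
  red: (360 − 313.25)² / 313.25 = 6.9771
  roan: (619 − 626.5)² / 626.5 = 0.0898
  white: (274 − 313.25)² / 313.25 = 4.9180
χ² = 6.9771 + 0.0898 + 4.9180 = 11.9849 ≈ 11.985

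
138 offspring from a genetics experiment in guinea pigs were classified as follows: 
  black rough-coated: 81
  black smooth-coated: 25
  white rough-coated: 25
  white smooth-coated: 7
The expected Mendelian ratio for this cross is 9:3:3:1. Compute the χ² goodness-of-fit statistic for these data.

Under the 9:3:3:1 hypothesis (Σ ratio = 16, N = 138):
  black rough-coated: 138 × 9/16 = 77.625
  black smooth-coated: 138 × 3/16 = 25.875
  white rough-coated: 138 × 3/16 = 25.875
  white smooth-coated: 138 × 1/16 = 8.625
χ² = Σ (O − E)² / E
  black rough-coated: (81 − 77.625)² / 77.625 = 0.1467
  black smooth-coated: (25 − 25.875)² / 25.875 = 0.0296
  white rough-coated: (25 − 25.875)² / 25.875 = 0.0296
  white smooth-coated: (7 − 8.625)² / 8.625 = 0.3062
χ² = 0.1467 + 0.0296 + 0.0296 + 0.3062 = 0.5121 ≈ 0.512

0.512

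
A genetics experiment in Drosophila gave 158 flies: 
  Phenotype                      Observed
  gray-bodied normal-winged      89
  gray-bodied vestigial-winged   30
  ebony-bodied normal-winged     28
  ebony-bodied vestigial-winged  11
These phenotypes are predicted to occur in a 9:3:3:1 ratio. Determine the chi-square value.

0.222

Expected counts for N = 158 under a 9:3:3:1 ratio (total parts = 16):
  gray-bodied normal-winged: 158 × 9/16 = 88.875
  gray-bodied vestigial-winged: 158 × 3/16 = 29.625
  ebony-bodied normal-winged: 158 × 3/16 = 29.625
  ebony-bodied vestigial-winged: 158 × 1/16 = 9.875
χ² = Σ (O − E)² / E
  gray-bodied normal-winged: (89 − 88.875)² / 88.875 = 0.0002
  gray-bodied vestigial-winged: (30 − 29.625)² / 29.625 = 0.0047
  ebony-bodied normal-winged: (28 − 29.625)² / 29.625 = 0.0891
  ebony-bodied vestigial-winged: (11 − 9.875)² / 9.875 = 0.1282
χ² = 0.0002 + 0.0047 + 0.0891 + 0.1282 = 0.2222 ≈ 0.222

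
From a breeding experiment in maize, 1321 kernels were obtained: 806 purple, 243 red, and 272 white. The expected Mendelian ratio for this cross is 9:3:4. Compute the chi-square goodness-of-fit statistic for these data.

Under the 9:3:4 hypothesis (Σ ratio = 16, N = 1321):
  purple: 1321 × 9/16 = 743.0625
  red: 1321 × 3/16 = 247.6875
  white: 1321 × 4/16 = 330.25
χ² = Σ (O − E)² / E
  purple: (806 − 743.0625)² / 743.0625 = 5.3308
  red: (243 − 247.6875)² / 247.6875 = 0.0887
  white: (272 − 330.25)² / 330.25 = 10.2742
χ² = 5.3308 + 0.0887 + 10.2742 = 15.6937 ≈ 15.694

15.694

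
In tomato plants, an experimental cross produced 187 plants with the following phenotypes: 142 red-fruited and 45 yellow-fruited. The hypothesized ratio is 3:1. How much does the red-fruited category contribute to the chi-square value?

Total ratio parts = 4. Expected numbers out of 187:
  red-fruited: 187 × 3/4 = 140.25
  yellow-fruited: 187 × 1/4 = 46.75
Contribution of red-fruited: (142 − 140.25)² / 140.25 = 0.0218

0.022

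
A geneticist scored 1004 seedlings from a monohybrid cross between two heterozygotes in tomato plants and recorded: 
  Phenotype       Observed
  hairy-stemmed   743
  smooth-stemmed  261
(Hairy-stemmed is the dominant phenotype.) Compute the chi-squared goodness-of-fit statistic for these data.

0.531

For a monohybrid cross between heterozygotes with complete dominance, the expected phenotypic ratio is 3:1.
Expected counts for N = 1004 under a 3:1 ratio (total parts = 4):
  hairy-stemmed: 1004 × 3/4 = 753
  smooth-stemmed: 1004 × 1/4 = 251
χ² = Σ (O − E)² / E
  hairy-stemmed: (743 − 753)² / 753 = 0.1328
  smooth-stemmed: (261 − 251)² / 251 = 0.3984
χ² = 0.1328 + 0.3984 = 0.5312 ≈ 0.531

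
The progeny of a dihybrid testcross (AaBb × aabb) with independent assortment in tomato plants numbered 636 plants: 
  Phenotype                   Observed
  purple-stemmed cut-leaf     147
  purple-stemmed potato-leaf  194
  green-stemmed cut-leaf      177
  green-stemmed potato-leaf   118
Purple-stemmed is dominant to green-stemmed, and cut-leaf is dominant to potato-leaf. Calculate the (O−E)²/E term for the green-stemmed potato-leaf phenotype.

A dihybrid testcross with independent assortment gives a 1:1:1:1 ratio.
The 1:1:1:1 ratio has 4 parts, so with N = 636 the expected counts are:
  purple-stemmed cut-leaf: 636 × 1/4 = 159
  purple-stemmed potato-leaf: 636 × 1/4 = 159
  green-stemmed cut-leaf: 636 × 1/4 = 159
  green-stemmed potato-leaf: 636 × 1/4 = 159
Contribution of green-stemmed potato-leaf: (118 − 159)² / 159 = 10.5723

10.572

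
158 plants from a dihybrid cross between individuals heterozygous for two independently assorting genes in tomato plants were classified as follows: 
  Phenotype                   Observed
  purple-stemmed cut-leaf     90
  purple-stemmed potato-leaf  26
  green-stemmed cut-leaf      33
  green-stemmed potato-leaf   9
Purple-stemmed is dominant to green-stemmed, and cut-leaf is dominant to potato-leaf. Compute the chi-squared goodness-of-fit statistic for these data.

0.920

A dihybrid F₂ with independent assortment and complete dominance at both loci gives a 9:3:3:1 phenotypic ratio.
Under the 9:3:3:1 hypothesis (Σ ratio = 16, N = 158):
  purple-stemmed cut-leaf: 158 × 9/16 = 88.875
  purple-stemmed potato-leaf: 158 × 3/16 = 29.625
  green-stemmed cut-leaf: 158 × 3/16 = 29.625
  green-stemmed potato-leaf: 158 × 1/16 = 9.875
χ² = Σ (O − E)² / E
  purple-stemmed cut-leaf: (90 − 88.875)² / 88.875 = 0.0142
  purple-stemmed potato-leaf: (26 − 29.625)² / 29.625 = 0.4436
  green-stemmed cut-leaf: (33 − 29.625)² / 29.625 = 0.3845
  green-stemmed potato-leaf: (9 − 9.875)² / 9.875 = 0.0775
χ² = 0.0142 + 0.4436 + 0.3845 + 0.0775 = 0.9198 ≈ 0.920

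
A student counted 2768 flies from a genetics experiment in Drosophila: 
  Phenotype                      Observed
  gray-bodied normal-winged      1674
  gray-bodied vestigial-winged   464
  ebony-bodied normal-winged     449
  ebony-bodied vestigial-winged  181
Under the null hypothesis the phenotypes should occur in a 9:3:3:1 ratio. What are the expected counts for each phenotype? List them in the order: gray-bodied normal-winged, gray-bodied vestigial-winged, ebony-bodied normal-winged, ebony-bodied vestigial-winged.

1557, 519, 519, 173

Under the 9:3:3:1 hypothesis (Σ ratio = 16, N = 2768):
  gray-bodied normal-winged: 2768 × 9/16 = 1557
  gray-bodied vestigial-winged: 2768 × 3/16 = 519
  ebony-bodied normal-winged: 2768 × 3/16 = 519
  ebony-bodied vestigial-winged: 2768 × 1/16 = 173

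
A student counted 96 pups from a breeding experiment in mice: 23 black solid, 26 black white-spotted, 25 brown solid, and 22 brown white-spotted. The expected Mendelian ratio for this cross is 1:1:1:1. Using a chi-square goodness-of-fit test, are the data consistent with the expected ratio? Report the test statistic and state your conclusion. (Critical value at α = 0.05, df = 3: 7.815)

0.417; consistent

The 1:1:1:1 ratio has 4 parts, so with N = 96 the expected counts are:
  black solid: 96 × 1/4 = 24
  black white-spotted: 96 × 1/4 = 24
  brown solid: 96 × 1/4 = 24
  brown white-spotted: 96 × 1/4 = 24
χ² = Σ (O − E)² / E
  black solid: (23 − 24)² / 24 = 0.0417
  black white-spotted: (26 − 24)² / 24 = 0.1667
  brown solid: (25 − 24)² / 24 = 0.0417
  brown white-spotted: (22 − 24)² / 24 = 0.1667
χ² = 0.0417 + 0.1667 + 0.0417 + 0.1667 = 0.4168 ≈ 0.417
Degrees of freedom = 4 − 1 = 3; critical value at α = 0.05 is 7.815.
Since 0.417 < 7.815, we fail to reject the null hypothesis — the data are consistent with the 1:1:1:1 ratio.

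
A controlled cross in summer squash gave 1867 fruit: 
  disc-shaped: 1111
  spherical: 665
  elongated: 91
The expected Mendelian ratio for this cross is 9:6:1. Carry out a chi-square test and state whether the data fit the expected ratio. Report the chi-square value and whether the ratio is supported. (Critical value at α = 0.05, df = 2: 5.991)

10.938; not consistent

Under the 9:6:1 hypothesis (Σ ratio = 16, N = 1867):
  disc-shaped: 1867 × 9/16 = 1050.1875
  spherical: 1867 × 6/16 = 700.125
  elongated: 1867 × 1/16 = 116.6875
χ² = Σ (O − E)² / E
  disc-shaped: (1111 − 1050.1875)² / 1050.1875 = 3.5214
  spherical: (665 − 700.125)² / 700.125 = 1.7622
  elongated: (91 − 116.6875)² / 116.6875 = 5.6548
χ² = 3.5214 + 1.7622 + 5.6548 = 10.9384 ≈ 10.938
Degrees of freedom = 3 − 1 = 2; critical value at α = 0.05 is 5.991.
Since 10.938 > 5.991, we reject the null hypothesis — the data do not fit the 9:6:1 ratio.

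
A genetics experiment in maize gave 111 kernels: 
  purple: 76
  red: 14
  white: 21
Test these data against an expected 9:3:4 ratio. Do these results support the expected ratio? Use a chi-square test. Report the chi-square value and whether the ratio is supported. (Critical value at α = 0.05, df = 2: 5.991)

Total ratio parts = 16. Expected numbers out of 111:
  purple: 111 × 9/16 = 62.4375
  red: 111 × 3/16 = 20.8125
  white: 111 × 4/16 = 27.75
χ² = Σ (O − E)² / E
  purple: (76 − 62.4375)² / 62.4375 = 2.9460
  red: (14 − 20.8125)² / 20.8125 = 2.2299
  white: (21 − 27.75)² / 27.75 = 1.6419
χ² = 2.9460 + 2.2299 + 1.6419 = 6.8178 ≈ 6.818
Degrees of freedom = 3 − 1 = 2; critical value at α = 0.05 is 5.991.
Since 6.818 > 5.991, we reject the null hypothesis — the data do not fit the 9:3:4 ratio.

6.818; not consistent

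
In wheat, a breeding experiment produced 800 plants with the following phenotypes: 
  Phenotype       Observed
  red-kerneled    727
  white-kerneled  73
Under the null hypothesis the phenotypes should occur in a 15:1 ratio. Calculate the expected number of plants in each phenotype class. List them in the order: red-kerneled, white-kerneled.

750, 50

Expected counts for N = 800 under a 15:1 ratio (total parts = 16):
  red-kerneled: 800 × 15/16 = 750
  white-kerneled: 800 × 1/16 = 50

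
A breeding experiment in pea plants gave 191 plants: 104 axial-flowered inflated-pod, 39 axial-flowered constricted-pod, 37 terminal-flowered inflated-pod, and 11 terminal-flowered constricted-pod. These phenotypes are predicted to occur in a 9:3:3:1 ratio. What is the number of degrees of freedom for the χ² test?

3

A goodness-of-fit test with 4 phenotype classes has df = 4 − 1 = 3.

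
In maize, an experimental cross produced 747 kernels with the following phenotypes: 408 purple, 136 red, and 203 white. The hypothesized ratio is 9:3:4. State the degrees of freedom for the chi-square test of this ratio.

A goodness-of-fit test with 3 phenotype classes has df = 3 − 1 = 2.

2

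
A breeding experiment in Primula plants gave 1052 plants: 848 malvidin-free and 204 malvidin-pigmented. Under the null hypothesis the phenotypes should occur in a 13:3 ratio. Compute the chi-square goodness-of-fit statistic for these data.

The 13:3 ratio has 16 parts, so with N = 1052 the expected counts are:
  malvidin-free: 1052 × 13/16 = 854.75
  malvidin-pigmented: 1052 × 3/16 = 197.25
χ² = Σ (O − E)² / E
  malvidin-free: (848 − 854.75)² / 854.75 = 0.0533
  malvidin-pigmented: (204 − 197.25)² / 197.25 = 0.2310
χ² = 0.0533 + 0.2310 = 0.2843 ≈ 0.284

0.284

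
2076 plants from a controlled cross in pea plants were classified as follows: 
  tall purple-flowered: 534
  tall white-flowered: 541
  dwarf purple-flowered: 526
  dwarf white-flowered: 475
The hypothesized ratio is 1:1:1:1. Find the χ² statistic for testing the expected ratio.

5.191

Total ratio parts = 4. Expected numbers out of 2076:
  tall purple-flowered: 2076 × 1/4 = 519
  tall white-flowered: 2076 × 1/4 = 519
  dwarf purple-flowered: 2076 × 1/4 = 519
  dwarf white-flowered: 2076 × 1/4 = 519
χ² = Σ (O − E)² / E
  tall purple-flowered: (534 − 519)² / 519 = 0.4335
  tall white-flowered: (541 − 519)² / 519 = 0.9326
  dwarf purple-flowered: (526 − 519)² / 519 = 0.0944
  dwarf white-flowered: (475 − 519)² / 519 = 3.7303
χ² = 0.4335 + 0.9326 + 0.0944 + 3.7303 = 5.1908 ≈ 5.191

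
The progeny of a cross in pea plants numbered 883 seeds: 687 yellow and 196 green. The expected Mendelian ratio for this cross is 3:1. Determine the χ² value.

3.700

Total ratio parts = 4. Expected numbers out of 883:
  yellow: 883 × 3/4 = 662.25
  green: 883 × 1/4 = 220.75
χ² = Σ (O − E)² / E
  yellow: (687 − 662.25)² / 662.25 = 0.9250
  green: (196 − 220.75)² / 220.75 = 2.7749
χ² = 0.9250 + 2.7749 = 3.6999 ≈ 3.700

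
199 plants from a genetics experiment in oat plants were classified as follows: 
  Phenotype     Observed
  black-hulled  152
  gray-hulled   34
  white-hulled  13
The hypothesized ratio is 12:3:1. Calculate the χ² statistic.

0.370

Expected counts for N = 199 under a 12:3:1 ratio (total parts = 16):
  black-hulled: 199 × 12/16 = 149.25
  gray-hulled: 199 × 3/16 = 37.3125
  white-hulled: 199 × 1/16 = 12.4375
χ² = Σ (O − E)² / E
  black-hulled: (152 − 149.25)² / 149.25 = 0.0507
  gray-hulled: (34 − 37.3125)² / 37.3125 = 0.2941
  white-hulled: (13 − 12.4375)² / 12.4375 = 0.0254
χ² = 0.0507 + 0.2941 + 0.0254 = 0.3702 ≈ 0.370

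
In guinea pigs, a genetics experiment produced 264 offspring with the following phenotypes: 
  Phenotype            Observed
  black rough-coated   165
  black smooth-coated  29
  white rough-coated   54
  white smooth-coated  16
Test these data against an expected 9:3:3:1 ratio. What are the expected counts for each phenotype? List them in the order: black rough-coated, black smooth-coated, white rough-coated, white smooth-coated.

The 9:3:3:1 ratio has 16 parts, so with N = 264 the expected counts are:
  black rough-coated: 264 × 9/16 = 148.5
  black smooth-coated: 264 × 3/16 = 49.5
  white rough-coated: 264 × 3/16 = 49.5
  white smooth-coated: 264 × 1/16 = 16.5

148.5, 49.5, 49.5, 16.5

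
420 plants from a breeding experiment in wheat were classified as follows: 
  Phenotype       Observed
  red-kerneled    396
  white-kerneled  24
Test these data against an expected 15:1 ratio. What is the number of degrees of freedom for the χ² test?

1

A goodness-of-fit test with 2 phenotype classes has df = 2 − 1 = 1.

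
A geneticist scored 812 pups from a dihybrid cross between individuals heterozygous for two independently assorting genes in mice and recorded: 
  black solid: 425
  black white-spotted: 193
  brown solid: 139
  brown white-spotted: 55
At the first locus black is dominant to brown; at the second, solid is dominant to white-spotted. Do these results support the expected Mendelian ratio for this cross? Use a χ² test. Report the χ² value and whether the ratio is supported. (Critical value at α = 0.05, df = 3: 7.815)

A dihybrid F₂ with independent assortment and complete dominance at both loci gives a 9:3:3:1 phenotypic ratio.
Expected counts for N = 812 under a 9:3:3:1 ratio (total parts = 16):
  black solid: 812 × 9/16 = 456.75
  black white-spotted: 812 × 3/16 = 152.25
  brown solid: 812 × 3/16 = 152.25
  brown white-spotted: 812 × 1/16 = 50.75
χ² = Σ (O − E)² / E
  black solid: (425 − 456.75)² / 456.75 = 2.2070
  black white-spotted: (193 − 152.25)² / 152.25 = 10.9068
  brown solid: (139 − 152.25)² / 152.25 = 1.1531
  brown white-spotted: (55 − 50.75)² / 50.75 = 0.3559
χ² = 2.2070 + 10.9068 + 1.1531 + 0.3559 = 14.6228 ≈ 14.623
Degrees of freedom = 4 − 1 = 3; critical value at α = 0.05 is 7.815.
Since 14.623 > 7.815, we reject the null hypothesis — the data do not fit the 9:3:3:1 ratio.

14.623; not consistent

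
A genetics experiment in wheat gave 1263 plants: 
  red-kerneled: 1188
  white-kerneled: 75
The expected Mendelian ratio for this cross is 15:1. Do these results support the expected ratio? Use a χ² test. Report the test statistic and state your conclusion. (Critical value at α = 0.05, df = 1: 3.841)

0.210; consistent

Expected counts for N = 1263 under a 15:1 ratio (total parts = 16):
  red-kerneled: 1263 × 15/16 = 1184.0625
  white-kerneled: 1263 × 1/16 = 78.9375
χ² = Σ (O − E)² / E
  red-kerneled: (1188 − 1184.0625)² / 1184.0625 = 0.0131
  white-kerneled: (75 − 78.9375)² / 78.9375 = 0.1964
χ² = 0.0131 + 0.1964 = 0.2095 ≈ 0.210
Degrees of freedom = 2 − 1 = 1; critical value at α = 0.05 is 3.841.
Since 0.210 < 3.841, we fail to reject the null hypothesis — the data are consistent with the 15:1 ratio.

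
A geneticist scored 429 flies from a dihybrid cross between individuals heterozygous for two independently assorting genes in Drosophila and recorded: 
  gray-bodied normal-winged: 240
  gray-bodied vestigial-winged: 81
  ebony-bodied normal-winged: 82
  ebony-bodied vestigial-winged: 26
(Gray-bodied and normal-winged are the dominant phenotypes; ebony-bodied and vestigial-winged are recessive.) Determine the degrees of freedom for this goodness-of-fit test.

A dihybrid F₂ with independent assortment and complete dominance at both loci gives a 9:3:3:1 phenotypic ratio.
A goodness-of-fit test with 4 phenotype classes has df = 4 − 1 = 3.

3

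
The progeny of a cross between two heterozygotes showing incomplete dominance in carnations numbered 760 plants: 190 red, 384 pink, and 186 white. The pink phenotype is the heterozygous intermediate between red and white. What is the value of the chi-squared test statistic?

With incomplete dominance, a heterozygote × heterozygote cross gives a 1:2:1 phenotypic ratio.
Total ratio parts = 4. Expected numbers out of 760:
  red: 760 × 1/4 = 190
  pink: 760 × 2/4 = 380
  white: 760 × 1/4 = 190
χ² = Σ (O − E)² / E
  red: (190 − 190)² / 190 = 0.0000
  pink: (384 − 380)² / 380 = 0.0421
  white: (186 − 190)² / 190 = 0.0842
χ² = 0.0000 + 0.0421 + 0.0842 = 0.1263 ≈ 0.126

0.126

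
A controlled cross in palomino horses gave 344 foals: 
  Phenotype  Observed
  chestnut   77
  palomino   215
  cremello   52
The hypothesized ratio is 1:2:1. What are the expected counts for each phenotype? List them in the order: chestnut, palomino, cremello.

86, 172, 86

Total ratio parts = 4. Expected numbers out of 344:
  chestnut: 344 × 1/4 = 86
  palomino: 344 × 2/4 = 172
  cremello: 344 × 1/4 = 86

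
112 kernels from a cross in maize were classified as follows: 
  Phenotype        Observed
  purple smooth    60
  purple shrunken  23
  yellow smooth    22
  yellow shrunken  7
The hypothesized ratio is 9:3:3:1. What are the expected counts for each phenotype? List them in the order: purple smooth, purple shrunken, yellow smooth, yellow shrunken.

63, 21, 21, 7

Expected counts for N = 112 under a 9:3:3:1 ratio (total parts = 16):
  purple smooth: 112 × 9/16 = 63
  purple shrunken: 112 × 3/16 = 21
  yellow smooth: 112 × 3/16 = 21
  yellow shrunken: 112 × 1/16 = 7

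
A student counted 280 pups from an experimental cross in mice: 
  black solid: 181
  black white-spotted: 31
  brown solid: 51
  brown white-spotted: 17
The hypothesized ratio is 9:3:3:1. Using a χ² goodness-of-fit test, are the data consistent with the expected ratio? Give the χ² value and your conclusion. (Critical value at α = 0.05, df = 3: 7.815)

12.368; not consistent

Total ratio parts = 16. Expected numbers out of 280:
  black solid: 280 × 9/16 = 157.5
  black white-spotted: 280 × 3/16 = 52.5
  brown solid: 280 × 3/16 = 52.5
  brown white-spotted: 280 × 1/16 = 17.5
χ² = Σ (O − E)² / E
  black solid: (181 − 157.5)² / 157.5 = 3.5063
  black white-spotted: (31 − 52.5)² / 52.5 = 8.8048
  brown solid: (51 − 52.5)² / 52.5 = 0.0429
  brown white-spotted: (17 − 17.5)² / 17.5 = 0.0143
χ² = 3.5063 + 8.8048 + 0.0429 + 0.0143 = 12.3683 ≈ 12.368
Degrees of freedom = 4 − 1 = 3; critical value at α = 0.05 is 7.815.
Since 12.368 > 7.815, we reject the null hypothesis — the data do not fit the 9:3:3:1 ratio.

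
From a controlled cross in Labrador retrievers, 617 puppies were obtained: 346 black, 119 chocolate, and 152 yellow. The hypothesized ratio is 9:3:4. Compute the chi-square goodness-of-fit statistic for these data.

The 9:3:4 ratio has 16 parts, so with N = 617 the expected counts are:
  black: 617 × 9/16 = 347.0625
  chocolate: 617 × 3/16 = 115.6875
  yellow: 617 × 4/16 = 154.25
χ² = Σ (O − E)² / E
  black: (346 − 347.0625)² / 347.0625 = 0.0033
  chocolate: (119 − 115.6875)² / 115.6875 = 0.0948
  yellow: (152 − 154.25)² / 154.25 = 0.0328
χ² = 0.0033 + 0.0948 + 0.0328 = 0.1309 ≈ 0.131

0.131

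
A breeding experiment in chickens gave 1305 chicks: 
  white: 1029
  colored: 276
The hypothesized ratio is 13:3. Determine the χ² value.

4.932

Expected counts for N = 1305 under a 13:3 ratio (total parts = 16):
  white: 1305 × 13/16 = 1060.3125
  colored: 1305 × 3/16 = 244.6875
χ² = Σ (O − E)² / E
  white: (1029 − 1060.3125)² / 1060.3125 = 0.9247
  colored: (276 − 244.6875)² / 244.6875 = 4.0070
χ² = 0.9247 + 4.0070 = 4.9317 ≈ 4.932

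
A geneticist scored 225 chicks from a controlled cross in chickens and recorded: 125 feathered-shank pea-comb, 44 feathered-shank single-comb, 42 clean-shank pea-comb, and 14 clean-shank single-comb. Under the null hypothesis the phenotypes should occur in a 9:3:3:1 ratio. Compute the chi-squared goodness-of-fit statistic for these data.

The 9:3:3:1 ratio has 16 parts, so with N = 225 the expected counts are:
  feathered-shank pea-comb: 225 × 9/16 = 126.5625
  feathered-shank single-comb: 225 × 3/16 = 42.1875
  clean-shank pea-comb: 225 × 3/16 = 42.1875
  clean-shank single-comb: 225 × 1/16 = 14.0625
χ² = Σ (O − E)² / E
  feathered-shank pea-comb: (125 − 126.5625)² / 126.5625 = 0.0193
  feathered-shank single-comb: (44 − 42.1875)² / 42.1875 = 0.0779
  clean-shank pea-comb: (42 − 42.1875)² / 42.1875 = 0.0008
  clean-shank single-comb: (14 − 14.0625)² / 14.0625 = 0.0003
χ² = 0.0193 + 0.0779 + 0.0008 + 0.0003 = 0.0983 ≈ 0.098

0.098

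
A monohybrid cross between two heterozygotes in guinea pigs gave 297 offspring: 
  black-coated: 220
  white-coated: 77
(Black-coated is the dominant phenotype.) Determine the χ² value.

For a monohybrid cross between heterozygotes with complete dominance, the expected phenotypic ratio is 3:1.
Under the 3:1 hypothesis (Σ ratio = 4, N = 297):
  black-coated: 297 × 3/4 = 222.75
  white-coated: 297 × 1/4 = 74.25
χ² = Σ (O − E)² / E
  black-coated: (220 − 222.75)² / 222.75 = 0.0340
  white-coated: (77 − 74.25)² / 74.25 = 0.1019
χ² = 0.0340 + 0.1019 = 0.1359 ≈ 0.136

0.136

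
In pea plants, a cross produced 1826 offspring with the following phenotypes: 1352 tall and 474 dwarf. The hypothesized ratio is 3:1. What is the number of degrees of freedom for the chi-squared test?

A goodness-of-fit test with 2 phenotype classes has df = 2 − 1 = 1.

1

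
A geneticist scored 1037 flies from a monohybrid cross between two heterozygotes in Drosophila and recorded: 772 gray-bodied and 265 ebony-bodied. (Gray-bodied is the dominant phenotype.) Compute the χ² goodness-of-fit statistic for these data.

0.170

For a monohybrid cross between heterozygotes with complete dominance, the expected phenotypic ratio is 3:1.
Total ratio parts = 4. Expected numbers out of 1037:
  gray-bodied: 1037 × 3/4 = 777.75
  ebony-bodied: 1037 × 1/4 = 259.25
χ² = Σ (O − E)² / E
  gray-bodied: (772 − 777.75)² / 777.75 = 0.0425
  ebony-bodied: (265 − 259.25)² / 259.25 = 0.1275
χ² = 0.0425 + 0.1275 = 0.170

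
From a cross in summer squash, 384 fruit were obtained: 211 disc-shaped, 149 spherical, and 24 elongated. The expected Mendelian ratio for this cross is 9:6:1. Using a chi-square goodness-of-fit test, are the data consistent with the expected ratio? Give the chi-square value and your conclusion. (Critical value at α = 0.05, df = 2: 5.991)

0.289; consistent

The 9:6:1 ratio has 16 parts, so with N = 384 the expected counts are:
  disc-shaped: 384 × 9/16 = 216
  spherical: 384 × 6/16 = 144
  elongated: 384 × 1/16 = 24
χ² = Σ (O − E)² / E
  disc-shaped: (211 − 216)² / 216 = 0.1157
  spherical: (149 − 144)² / 144 = 0.1736
  elongated: (24 − 24)² / 24 = 0.0000
χ² = 0.1157 + 0.1736 + 0.0000 = 0.2893 ≈ 0.289
Degrees of freedom = 3 − 1 = 2; critical value at α = 0.05 is 5.991.
Since 0.289 < 5.991, we fail to reject the null hypothesis — the data are consistent with the 9:6:1 ratio.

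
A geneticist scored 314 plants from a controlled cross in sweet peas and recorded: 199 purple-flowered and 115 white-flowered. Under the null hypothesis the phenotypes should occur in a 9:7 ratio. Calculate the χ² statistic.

The 9:7 ratio has 16 parts, so with N = 314 the expected counts are:
  purple-flowered: 314 × 9/16 = 176.625
  white-flowered: 314 × 7/16 = 137.375
χ² = Σ (O − E)² / E
  purple-flowered: (199 − 176.625)² / 176.625 = 2.8345
  white-flowered: (115 − 137.375)² / 137.375 = 3.6443
χ² = 2.8345 + 3.6443 = 6.4788 ≈ 6.479

6.479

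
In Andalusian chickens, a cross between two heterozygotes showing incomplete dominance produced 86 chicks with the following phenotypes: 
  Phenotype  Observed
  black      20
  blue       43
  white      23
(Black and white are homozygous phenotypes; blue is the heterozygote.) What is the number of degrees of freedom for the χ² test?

With incomplete dominance, a heterozygote × heterozygote cross gives a 1:2:1 phenotypic ratio.
A goodness-of-fit test with 3 phenotype classes has df = 3 − 1 = 2.

2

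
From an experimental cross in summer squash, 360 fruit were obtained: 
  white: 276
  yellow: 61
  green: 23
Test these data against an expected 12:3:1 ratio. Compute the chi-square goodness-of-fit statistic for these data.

Expected counts for N = 360 under a 12:3:1 ratio (total parts = 16):
  white: 360 × 12/16 = 270
  yellow: 360 × 3/16 = 67.5
  green: 360 × 1/16 = 22.5
χ² = Σ (O − E)² / E
  white: (276 − 270)² / 270 = 0.1333
  yellow: (61 − 67.5)² / 67.5 = 0.6259
  green: (23 − 22.5)² / 22.5 = 0.0111
χ² = 0.1333 + 0.6259 + 0.0111 = 0.7703 ≈ 0.770

0.770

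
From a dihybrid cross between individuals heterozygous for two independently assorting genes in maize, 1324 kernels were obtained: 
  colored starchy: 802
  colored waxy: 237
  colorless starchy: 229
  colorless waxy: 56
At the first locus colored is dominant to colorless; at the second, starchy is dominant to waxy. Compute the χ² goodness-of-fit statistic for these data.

15.051

A dihybrid F₂ with independent assortment and complete dominance at both loci gives a 9:3:3:1 phenotypic ratio.
The 9:3:3:1 ratio has 16 parts, so with N = 1324 the expected counts are:
  colored starchy: 1324 × 9/16 = 744.75
  colored waxy: 1324 × 3/16 = 248.25
  colorless starchy: 1324 × 3/16 = 248.25
  colorless waxy: 1324 × 1/16 = 82.75
χ² = Σ (O − E)² / E
  colored starchy: (802 − 744.75)² / 744.75 = 4.4009
  colored waxy: (237 − 248.25)² / 248.25 = 0.5098
  colorless starchy: (229 − 248.25)² / 248.25 = 1.4927
  colorless waxy: (56 − 82.75)² / 82.75 = 8.6473
χ² = 4.4009 + 0.5098 + 1.4927 + 8.6473 = 15.0507 ≈ 15.051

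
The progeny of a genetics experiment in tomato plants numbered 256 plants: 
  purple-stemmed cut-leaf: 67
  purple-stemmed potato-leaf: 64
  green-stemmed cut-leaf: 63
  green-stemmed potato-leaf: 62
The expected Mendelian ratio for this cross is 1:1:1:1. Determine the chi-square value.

Under the 1:1:1:1 hypothesis (Σ ratio = 4, N = 256):
  purple-stemmed cut-leaf: 256 × 1/4 = 64
  purple-stemmed potato-leaf: 256 × 1/4 = 64
  green-stemmed cut-leaf: 256 × 1/4 = 64
  green-stemmed potato-leaf: 256 × 1/4 = 64
χ² = Σ (O − E)² / E
  purple-stemmed cut-leaf: (67 − 64)² / 64 = 0.1406
  purple-stemmed potato-leaf: (64 − 64)² / 64 = 0.0000
  green-stemmed cut-leaf: (63 − 64)² / 64 = 0.0156
  green-stemmed potato-leaf: (62 − 64)² / 64 = 0.0625
χ² = 0.1406 + 0.0000 + 0.0156 + 0.0625 = 0.2187 ≈ 0.219

0.219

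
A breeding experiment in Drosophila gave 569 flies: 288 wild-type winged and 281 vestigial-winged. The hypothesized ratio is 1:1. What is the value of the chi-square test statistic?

Total ratio parts = 2. Expected numbers out of 569:
  wild-type winged: 569 × 1/2 = 284.5
  vestigial-winged: 569 × 1/2 = 284.5
χ² = Σ (O − E)² / E
  wild-type winged: (288 − 284.5)² / 284.5 = 0.0431
  vestigial-winged: (281 − 284.5)² / 284.5 = 0.0431
χ² = 0.0431 + 0.0431 = 0.0862 ≈ 0.086

0.086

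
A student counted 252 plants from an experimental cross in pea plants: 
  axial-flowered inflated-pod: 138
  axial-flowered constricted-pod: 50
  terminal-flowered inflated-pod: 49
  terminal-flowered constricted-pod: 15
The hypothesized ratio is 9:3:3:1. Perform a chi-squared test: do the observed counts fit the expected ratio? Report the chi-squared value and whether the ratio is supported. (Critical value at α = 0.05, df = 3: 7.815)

0.360; consistent

The 9:3:3:1 ratio has 16 parts, so with N = 252 the expected counts are:
  axial-flowered inflated-pod: 252 × 9/16 = 141.75
  axial-flowered constricted-pod: 252 × 3/16 = 47.25
  terminal-flowered inflated-pod: 252 × 3/16 = 47.25
  terminal-flowered constricted-pod: 252 × 1/16 = 15.75
χ² = Σ (O − E)² / E
  axial-flowered inflated-pod: (138 − 141.75)² / 141.75 = 0.0992
  axial-flowered constricted-pod: (50 − 47.25)² / 47.25 = 0.1601
  terminal-flowered inflated-pod: (49 − 47.25)² / 47.25 = 0.0648
  terminal-flowered constricted-pod: (15 − 15.75)² / 15.75 = 0.0357
χ² = 0.0992 + 0.1601 + 0.0648 + 0.0357 = 0.3598 ≈ 0.360
Degrees of freedom = 4 − 1 = 3; critical value at α = 0.05 is 7.815.
Since 0.360 < 7.815, we fail to reject the null hypothesis — the data are consistent with the 9:3:3:1 ratio.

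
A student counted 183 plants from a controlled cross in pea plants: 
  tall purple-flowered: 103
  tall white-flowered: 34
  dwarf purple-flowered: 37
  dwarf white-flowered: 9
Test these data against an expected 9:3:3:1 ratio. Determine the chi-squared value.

0.733

Total ratio parts = 16. Expected numbers out of 183:
  tall purple-flowered: 183 × 9/16 = 102.9375
  tall white-flowered: 183 × 3/16 = 34.3125
  dwarf purple-flowered: 183 × 3/16 = 34.3125
  dwarf white-flowered: 183 × 1/16 = 11.4375
χ² = Σ (O − E)² / E
  tall purple-flowered: (103 − 102.9375)² / 102.9375 = 0.0000
  tall white-flowered: (34 − 34.3125)² / 34.3125 = 0.0028
  dwarf purple-flowered: (37 − 34.3125)² / 34.3125 = 0.2105
  dwarf white-flowered: (9 − 11.4375)² / 11.4375 = 0.5195
χ² = 0.0000 + 0.0028 + 0.2105 + 0.5195 = 0.7328 ≈ 0.733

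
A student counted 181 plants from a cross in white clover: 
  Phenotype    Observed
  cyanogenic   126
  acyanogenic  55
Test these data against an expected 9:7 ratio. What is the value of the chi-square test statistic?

The 9:7 ratio has 16 parts, so with N = 181 the expected counts are:
  cyanogenic: 181 × 9/16 = 101.8125
  acyanogenic: 181 × 7/16 = 79.1875
χ² = Σ (O − E)² / E
  cyanogenic: (126 − 101.8125)² / 101.8125 = 5.7462
  acyanogenic: (55 − 79.1875)² / 79.1875 = 7.3880
χ² = 5.7462 + 7.3880 = 13.1342 ≈ 13.134

13.134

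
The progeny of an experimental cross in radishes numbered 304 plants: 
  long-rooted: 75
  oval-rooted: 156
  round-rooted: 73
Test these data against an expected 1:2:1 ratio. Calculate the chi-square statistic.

0.237

Expected counts for N = 304 under a 1:2:1 ratio (total parts = 4):
  long-rooted: 304 × 1/4 = 76
  oval-rooted: 304 × 2/4 = 152
  round-rooted: 304 × 1/4 = 76
χ² = Σ (O − E)² / E
  long-rooted: (75 − 76)² / 76 = 0.0132
  oval-rooted: (156 − 152)² / 152 = 0.1053
  round-rooted: (73 − 76)² / 76 = 0.1184
χ² = 0.0132 + 0.1053 + 0.1184 = 0.2369 ≈ 0.237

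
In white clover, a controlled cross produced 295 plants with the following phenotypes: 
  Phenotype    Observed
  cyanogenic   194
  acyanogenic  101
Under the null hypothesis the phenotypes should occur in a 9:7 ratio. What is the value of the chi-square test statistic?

Expected counts for N = 295 under a 9:7 ratio (total parts = 16):
  cyanogenic: 295 × 9/16 = 165.9375
  acyanogenic: 295 × 7/16 = 129.0625
χ² = Σ (O − E)² / E
  cyanogenic: (194 − 165.9375)² / 165.9375 = 4.7458
  acyanogenic: (101 − 129.0625)² / 129.0625 = 6.1017
χ² = 4.7458 + 6.1017 = 10.8475 ≈ 10.848

10.848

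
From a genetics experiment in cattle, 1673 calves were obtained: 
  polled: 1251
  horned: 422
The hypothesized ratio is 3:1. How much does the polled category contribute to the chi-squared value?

0.011

Total ratio parts = 4. Expected numbers out of 1673:
  polled: 1673 × 3/4 = 1254.75
  horned: 1673 × 1/4 = 418.25
Contribution of polled: (1251 − 1254.75)² / 1254.75 = 0.0112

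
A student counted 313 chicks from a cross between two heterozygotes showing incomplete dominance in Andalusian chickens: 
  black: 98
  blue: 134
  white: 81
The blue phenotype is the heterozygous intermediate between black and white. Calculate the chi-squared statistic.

8.316

With incomplete dominance, a heterozygote × heterozygote cross gives a 1:2:1 phenotypic ratio.
Under the 1:2:1 hypothesis (Σ ratio = 4, N = 313):
  black: 313 × 1/4 = 78.25
  blue: 313 × 2/4 = 156.5
  white: 313 × 1/4 = 78.25
χ² = Σ (O − E)² / E
  black: (98 − 78.25)² / 78.25 = 4.9848
  blue: (134 − 156.5)² / 156.5 = 3.2348
  white: (81 − 78.25)² / 78.25 = 0.0966
χ² = 4.9848 + 3.2348 + 0.0966 = 8.3162 ≈ 8.316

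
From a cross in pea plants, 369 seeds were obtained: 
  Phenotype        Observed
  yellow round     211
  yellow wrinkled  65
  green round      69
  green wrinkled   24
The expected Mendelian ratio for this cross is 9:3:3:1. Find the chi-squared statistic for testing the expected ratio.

Total ratio parts = 16. Expected numbers out of 369:
  yellow round: 369 × 9/16 = 207.5625
  yellow wrinkled: 369 × 3/16 = 69.1875
  green round: 369 × 3/16 = 69.1875
  green wrinkled: 369 × 1/16 = 23.0625
χ² = Σ (O − E)² / E
  yellow round: (211 − 207.5625)² / 207.5625 = 0.0569
  yellow wrinkled: (65 − 69.1875)² / 69.1875 = 0.2534
  green round: (69 − 69.1875)² / 69.1875 = 0.0005
  green wrinkled: (24 − 23.0625)² / 23.0625 = 0.0381
χ² = 0.0569 + 0.2534 + 0.0005 + 0.0381 = 0.3489 ≈ 0.349

0.349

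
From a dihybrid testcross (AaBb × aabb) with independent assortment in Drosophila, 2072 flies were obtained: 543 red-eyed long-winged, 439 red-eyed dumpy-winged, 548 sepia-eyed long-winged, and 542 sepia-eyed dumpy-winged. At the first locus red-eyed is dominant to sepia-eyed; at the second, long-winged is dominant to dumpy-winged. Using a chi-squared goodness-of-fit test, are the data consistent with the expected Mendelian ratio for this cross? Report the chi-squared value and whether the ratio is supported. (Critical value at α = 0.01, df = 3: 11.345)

16.104; not consistent

A dihybrid testcross with independent assortment gives a 1:1:1:1 ratio.
Expected counts for N = 2072 under a 1:1:1:1 ratio (total parts = 4):
  red-eyed long-winged: 2072 × 1/4 = 518
  red-eyed dumpy-winged: 2072 × 1/4 = 518
  sepia-eyed long-winged: 2072 × 1/4 = 518
  sepia-eyed dumpy-winged: 2072 × 1/4 = 518
χ² = Σ (O − E)² / E
  red-eyed long-winged: (543 − 518)² / 518 = 1.2066
  red-eyed dumpy-winged: (439 − 518)² / 518 = 12.0483
  sepia-eyed long-winged: (548 − 518)² / 518 = 1.7375
  sepia-eyed dumpy-winged: (542 − 518)² / 518 = 1.1120
χ² = 1.2066 + 12.0483 + 1.7375 + 1.1120 = 16.1044 ≈ 16.104
Degrees of freedom = 4 − 1 = 3; critical value at α = 0.01 is 11.345.
Since 16.104 > 11.345, we reject the null hypothesis — the data do not fit the 1:1:1:1 ratio.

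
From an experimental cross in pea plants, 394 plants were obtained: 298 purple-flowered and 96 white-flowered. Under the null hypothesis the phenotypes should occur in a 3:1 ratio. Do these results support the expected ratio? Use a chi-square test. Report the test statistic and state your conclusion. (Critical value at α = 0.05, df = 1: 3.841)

Under the 3:1 hypothesis (Σ ratio = 4, N = 394):
  purple-flowered: 394 × 3/4 = 295.5
  white-flowered: 394 × 1/4 = 98.5
χ² = Σ (O − E)² / E
  purple-flowered: (298 − 295.5)² / 295.5 = 0.0212
  white-flowered: (96 − 98.5)² / 98.5 = 0.0635
χ² = 0.0212 + 0.0635 = 0.0847 ≈ 0.085
Degrees of freedom = 2 − 1 = 1; critical value at α = 0.05 is 3.841.
Since 0.085 < 3.841, we fail to reject the null hypothesis — the data are consistent with the 3:1 ratio.

0.085; consistent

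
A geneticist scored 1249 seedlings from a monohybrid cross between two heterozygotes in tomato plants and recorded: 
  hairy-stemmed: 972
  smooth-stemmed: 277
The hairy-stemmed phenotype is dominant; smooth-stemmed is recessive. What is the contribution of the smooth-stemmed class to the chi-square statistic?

3.979

For a monohybrid cross between heterozygotes with complete dominance, the expected phenotypic ratio is 3:1.
Total ratio parts = 4. Expected numbers out of 1249:
  hairy-stemmed: 1249 × 3/4 = 936.75
  smooth-stemmed: 1249 × 1/4 = 312.25
Contribution of smooth-stemmed: (277 − 312.25)² / 312.25 = 3.9794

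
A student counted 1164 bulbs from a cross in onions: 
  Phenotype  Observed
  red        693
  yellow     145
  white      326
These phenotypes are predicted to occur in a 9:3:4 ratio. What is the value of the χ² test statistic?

Expected counts for N = 1164 under a 9:3:4 ratio (total parts = 16):
  red: 1164 × 9/16 = 654.75
  yellow: 1164 × 3/16 = 218.25
  white: 1164 × 4/16 = 291
χ² = Σ (O − E)² / E
  red: (693 − 654.75)² / 654.75 = 2.2345
  yellow: (145 − 218.25)² / 218.25 = 24.5845
  white: (326 − 291)² / 291 = 4.2096
χ² = 2.2345 + 24.5845 + 4.2096 = 31.0286 ≈ 31.029

31.029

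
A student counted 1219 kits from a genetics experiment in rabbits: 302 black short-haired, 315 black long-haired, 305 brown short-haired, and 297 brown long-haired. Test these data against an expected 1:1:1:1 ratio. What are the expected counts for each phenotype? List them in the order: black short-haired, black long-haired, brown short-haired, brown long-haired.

304.75, 304.75, 304.75, 304.75

Under the 1:1:1:1 hypothesis (Σ ratio = 4, N = 1219):
  black short-haired: 1219 × 1/4 = 304.75
  black long-haired: 1219 × 1/4 = 304.75
  brown short-haired: 1219 × 1/4 = 304.75
  brown long-haired: 1219 × 1/4 = 304.75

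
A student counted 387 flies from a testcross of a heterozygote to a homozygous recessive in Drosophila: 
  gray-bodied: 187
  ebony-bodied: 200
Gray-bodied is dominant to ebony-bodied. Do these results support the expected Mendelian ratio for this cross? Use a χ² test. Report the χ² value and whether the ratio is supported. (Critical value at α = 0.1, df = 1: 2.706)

A testcross of a heterozygote (Aa × aa) gives a 1:1 phenotypic ratio.
The 1:1 ratio has 2 parts, so with N = 387 the expected counts are:
  gray-bodied: 387 × 1/2 = 193.5
  ebony-bodied: 387 × 1/2 = 193.5
χ² = Σ (O − E)² / E
  gray-bodied: (187 − 193.5)² / 193.5 = 0.2183
  ebony-bodied: (200 − 193.5)² / 193.5 = 0.2183
χ² = 0.2183 + 0.2183 = 0.4366 ≈ 0.437
Degrees of freedom = 2 − 1 = 1; critical value at α = 0.1 is 2.706.
Since 0.437 < 2.706, we fail to reject the null hypothesis — the data are consistent with the 1:1 ratio.

0.437; consistent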